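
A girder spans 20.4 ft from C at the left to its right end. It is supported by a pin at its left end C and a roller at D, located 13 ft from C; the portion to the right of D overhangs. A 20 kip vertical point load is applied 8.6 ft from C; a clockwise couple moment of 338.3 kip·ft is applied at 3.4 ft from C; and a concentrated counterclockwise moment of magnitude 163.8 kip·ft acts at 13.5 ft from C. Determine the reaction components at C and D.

Moments about C: D_y·13 − 20·8.6 − 338.3 + 163.8 = 0 → D_y = 346.5/13 = 26.6538 ≈ 26.65 kip.
ΣF_y = 0: C_y + 26.6538 − 20 = 0 → C_y = -6.654 kip.
ΣF_x = 0: no horizontal applied forces, so C_x = 0.

C_x = 0, C_y = -6.654 kip, D_y = 26.65 kip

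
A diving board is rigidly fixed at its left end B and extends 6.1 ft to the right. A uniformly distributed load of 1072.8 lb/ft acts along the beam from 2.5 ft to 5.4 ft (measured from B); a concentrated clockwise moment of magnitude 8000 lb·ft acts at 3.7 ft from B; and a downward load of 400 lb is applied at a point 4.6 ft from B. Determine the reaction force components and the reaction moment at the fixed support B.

B_x = 0, B_y = 3511 lb, M_B = 22130 lb·ft

Resultant of the distributed load: 1072.8 × 2.9 = 3111.12 lb at 3.95 ft from B.
ΣF_x = 0: B_x = 0.
ΣF_y = 0: B_y − 1072.8·2.9 − 400 = 0 → B_y = 3511 lb.
ΣM about B: M_B − (1072.8·2.9)·3.95 − 8000 − 400·4.6 = 0 → M_B = 22130 lb·ft.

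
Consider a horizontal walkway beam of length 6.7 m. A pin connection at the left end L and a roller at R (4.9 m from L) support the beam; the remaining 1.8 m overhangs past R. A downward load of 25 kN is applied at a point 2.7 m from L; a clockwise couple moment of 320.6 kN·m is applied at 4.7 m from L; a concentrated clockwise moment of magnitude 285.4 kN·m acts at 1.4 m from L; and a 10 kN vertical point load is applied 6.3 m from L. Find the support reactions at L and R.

Taking moments about L: R_y·4.9 − 25·2.7 − 320.6 − 285.4 − 10·6.3 = 0 → R_y = 736.5/4.9 = 150.306 ≈ 150.3 kN.
ΣF_y = 0: L_y + 150.306 − 25 − 10 = 0 → L_y = -115.3 kN.
ΣF_x = 0: no horizontal applied forces, so L_x = 0.

L_x = 0, L_y = -115.3 kN, R_y = 150.3 kN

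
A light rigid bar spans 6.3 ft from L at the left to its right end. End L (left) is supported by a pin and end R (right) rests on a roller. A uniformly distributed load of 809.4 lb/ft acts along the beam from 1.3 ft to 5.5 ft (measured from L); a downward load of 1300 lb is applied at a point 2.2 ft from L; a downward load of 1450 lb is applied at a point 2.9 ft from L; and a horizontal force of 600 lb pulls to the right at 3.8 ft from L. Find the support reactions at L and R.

Resultant of the distributed load: 809.4 × 4.2 = 3399.48 lb at 3.4 ft from L.
Taking moments about L: R_y·6.3 − (809.4·4.2)·3.4 − 1300·2.2 − 1450·2.9 = 0 → R_y = 18623.232/6.3 = 2956.07 ≈ 2956 lb.
ΣF_y = 0: L_y + 2956.07 − 809.4·4.2 − 1300 − 1450 = 0 → L_y = 3193 lb.
ΣF_x = 0: L_x + 600 = 0 → L_x = -600.0 lb.

L_x = -600.0 lb, L_y = 3193 lb, R_y = 2956 lb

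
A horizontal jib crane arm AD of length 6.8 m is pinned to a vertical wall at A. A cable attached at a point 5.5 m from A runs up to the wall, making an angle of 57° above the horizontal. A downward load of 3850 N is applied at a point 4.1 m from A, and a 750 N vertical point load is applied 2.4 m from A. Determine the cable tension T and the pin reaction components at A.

T = 3812 N, A_x = 2076 N, A_y = 1403 N

ΣM about A: T·sin57°·5.5 − 3850·4.1 − 750·2.4 = 0 → T = 17585/(5.5·0.838671) = 3812.31 ≈ 3812 N.
ΣF_x = 0: A_x − T·cos57° = 0 → A_x = 3812.31 × 0.544639 = 2076 N.
ΣF_y = 0: A_y + T·sin57° − 3850 − 750 = 0 → A_y = 4600 − 3812.31 × 0.838671 = 1403 N.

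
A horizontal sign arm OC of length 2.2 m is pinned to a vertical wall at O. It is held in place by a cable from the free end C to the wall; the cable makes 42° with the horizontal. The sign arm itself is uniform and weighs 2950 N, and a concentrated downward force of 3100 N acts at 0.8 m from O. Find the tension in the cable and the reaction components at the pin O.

ΣM about O: T·sin42°·2.2 − 2950·1.1 − 3100·0.8 = 0 → T = 5725/(2.2·0.669131) = 3889.03 ≈ 3889 N.
ΣF_x = 0: O_x − T·cos42° = 0 → O_x = 3889.03 × 0.743145 = 2890 N.
ΣF_y = 0: O_y + T·sin42° − 2950 − 3100 = 0 → O_y = 6050 − 3889.03 × 0.669131 = 3448 N.

T = 3889 N, O_x = 2890 N, O_y = 3448 N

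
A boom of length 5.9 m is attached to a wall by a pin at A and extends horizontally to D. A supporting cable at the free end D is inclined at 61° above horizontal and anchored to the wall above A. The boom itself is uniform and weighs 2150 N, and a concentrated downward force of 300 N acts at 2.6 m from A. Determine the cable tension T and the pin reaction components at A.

ΣM about A: T·sin61°·5.9 − 2150·2.95 − 300·2.6 = 0 → T = 7122.5/(5.9·0.87462) = 1380.26 ≈ 1380 N.
ΣF_x = 0: A_x − T·cos61° = 0 → A_x = 1380.26 × 0.48481 = 669.2 N.
ΣF_y = 0: A_y + T·sin61° − 2150 − 300 = 0 → A_y = 2450 − 1380.26 × 0.87462 = 1243 N.

T = 1380 N, A_x = 669.2 N, A_y = 1243 N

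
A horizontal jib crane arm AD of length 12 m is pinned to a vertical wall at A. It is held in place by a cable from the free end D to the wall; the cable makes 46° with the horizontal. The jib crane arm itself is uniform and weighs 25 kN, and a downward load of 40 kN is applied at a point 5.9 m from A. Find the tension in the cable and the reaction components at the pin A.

ΣM about A: T·sin46°·12 − 25·6 − 40·5.9 = 0 → T = 386/(12·0.71934) = 44.7169 ≈ 44.72 kN.
ΣF_x = 0: A_x − T·cos46° = 0 → A_x = 44.7169 × 0.694658 = 31.06 kN.
ΣF_y = 0: A_y + T·sin46° − 25 − 40 = 0 → A_y = 65 − 44.7169 × 0.71934 = 32.83 kN.

T = 44.72 kN, A_x = 31.06 kN, A_y = 32.83 kN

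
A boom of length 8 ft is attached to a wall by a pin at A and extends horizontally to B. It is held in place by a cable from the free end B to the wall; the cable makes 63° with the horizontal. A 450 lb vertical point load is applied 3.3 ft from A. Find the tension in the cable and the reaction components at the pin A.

T = 208.3 lb, A_x = 94.58 lb, A_y = 264.4 lb

ΣM about A: T·sin63°·8 − 450·3.3 = 0 → T = 1485/(8·0.891007) = 208.332 ≈ 208.3 lb.
ΣF_x = 0: A_x − T·cos63° = 0 → A_x = 208.332 × 0.45399 = 94.58 lb.
ΣF_y = 0: A_y + T·sin63° − 450 = 0 → A_y = 450 − 208.332 × 0.891007 = 264.4 lb.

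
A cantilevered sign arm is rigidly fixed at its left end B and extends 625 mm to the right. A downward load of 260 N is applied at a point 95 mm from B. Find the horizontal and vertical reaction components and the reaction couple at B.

B_x = 0, B_y = 260.0 N, M_B = 24700 N·mm

ΣF_x = 0: B_x = 0.
ΣF_y = 0: B_y − 260 = 0 → B_y = 260.0 N.
ΣM about B: M_B − 260·95 = 0 → M_B = 24700 N·mm.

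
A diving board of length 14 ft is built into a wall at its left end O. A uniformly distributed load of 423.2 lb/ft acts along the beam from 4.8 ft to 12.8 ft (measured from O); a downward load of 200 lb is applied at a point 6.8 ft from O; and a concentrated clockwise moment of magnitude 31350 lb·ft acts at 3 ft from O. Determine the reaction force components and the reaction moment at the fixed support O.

O_x = 0, O_y = 3586 lb, M_O = 62500 lb·ft

Resultant of the distributed load: 423.2 × 8 = 3385.6 lb at 8.8 ft from O.
ΣF_x = 0: O_x = 0.
ΣF_y = 0: O_y − 423.2·8 − 200 = 0 → O_y = 3586 lb.
ΣM about O: M_O − (423.2·8)·8.8 − 200·6.8 − 31350 = 0 → M_O = 62500 lb·ft.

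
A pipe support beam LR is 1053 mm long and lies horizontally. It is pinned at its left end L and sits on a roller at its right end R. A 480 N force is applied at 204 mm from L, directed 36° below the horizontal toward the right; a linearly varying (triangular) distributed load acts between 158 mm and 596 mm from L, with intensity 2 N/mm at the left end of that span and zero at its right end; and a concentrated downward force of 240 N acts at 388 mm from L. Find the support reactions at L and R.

Resultant of the triangular load: ½ × 2 × 438 = 438 N, acting at 304 mm from L (one-third of the span from the peak).
ΣM about L: R_y·1053 − 480·sin36°·204 − (½·2·438)·304 − 240·388 = 0 → R_y = 283828/1053 = 269.542 ≈ 269.5 N.
ΣF_y = 0: L_y + 269.542 − 480·sin36° − ½·2·438 − 240 = 0 → L_y = 690.6 N.
ΣF_x = 0: L_x + 480·cos36° = 0 → L_x = -388.3 N.

L_x = -388.3 N, L_y = 690.6 N, R_y = 269.5 N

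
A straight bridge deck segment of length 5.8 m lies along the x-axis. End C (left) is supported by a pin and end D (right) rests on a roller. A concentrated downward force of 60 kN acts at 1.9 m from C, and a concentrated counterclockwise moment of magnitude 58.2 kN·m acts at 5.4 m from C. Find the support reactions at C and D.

C_x = 0, C_y = 50.38 kN, D_y = 9.621 kN

ΣM about C: D_y·5.8 − 60·1.9 + 58.2 = 0 → D_y = 55.8/5.8 = 9.62069 ≈ 9.621 kN.
ΣF_y = 0: C_y + 9.62069 − 60 = 0 → C_y = 50.38 kN.
ΣF_x = 0: no horizontal applied forces, so C_x = 0.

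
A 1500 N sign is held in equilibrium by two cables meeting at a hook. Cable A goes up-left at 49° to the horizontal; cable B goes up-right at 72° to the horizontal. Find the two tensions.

ΣF_x = 0: −T_A·cos49° + T_B·cos72° = 0 → T_B = 2.12305·T_A.
ΣF_y = 0: T_A·sin49° + T_B·sin72° = 1500.
Substitute: T_A·(0.75471 + 2.12305·0.951057) = 1500 → T_A = 540.764 ≈ 540.8 N.
Then T_B = 2.12305 × 540.764 = 1148 N.

T_A = 540.8 N, T_B = 1148 N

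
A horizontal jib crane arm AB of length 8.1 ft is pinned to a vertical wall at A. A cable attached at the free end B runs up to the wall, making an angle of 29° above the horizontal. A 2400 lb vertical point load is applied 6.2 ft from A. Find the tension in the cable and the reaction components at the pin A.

T = 3789 lb, A_x = 3314 lb, A_y = 563.0 lb

ΣM about A: T·sin29°·8.1 − 2400·6.2 = 0 → T = 14880/(8.1·0.48481) = 3789.19 ≈ 3789 lb.
ΣF_x = 0: A_x − T·cos29° = 0 → A_x = 3789.19 × 0.87462 = 3314 lb.
ΣF_y = 0: A_y + T·sin29° − 2400 = 0 → A_y = 2400 − 3789.19 × 0.48481 = 563.0 lb.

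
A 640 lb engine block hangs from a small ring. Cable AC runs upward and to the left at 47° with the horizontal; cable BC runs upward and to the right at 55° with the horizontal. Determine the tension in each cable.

T_AC = 375.3 lb, T_BC = 446.2 lb

ΣF_x = 0: −T_AC·cos47° + T_BC·cos55° = 0 → T_BC = 1.18903·T_AC.
ΣF_y = 0: T_AC·sin47° + T_BC·sin55° = 640.
Substitute: T_AC·(0.731354 + 1.18903·0.819152) = 640 → T_AC = 375.289 ≈ 375.3 lb.
Then T_BC = 1.18903 × 375.289 = 446.2 lb.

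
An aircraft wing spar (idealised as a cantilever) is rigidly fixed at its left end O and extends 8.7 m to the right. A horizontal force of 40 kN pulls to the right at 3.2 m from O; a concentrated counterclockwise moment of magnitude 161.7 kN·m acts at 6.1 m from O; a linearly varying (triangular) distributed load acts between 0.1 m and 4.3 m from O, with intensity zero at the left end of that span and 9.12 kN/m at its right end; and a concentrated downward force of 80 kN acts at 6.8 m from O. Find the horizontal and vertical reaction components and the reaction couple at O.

O_x = -40.00 kN, O_y = 99.15 kN, M_O = 437.8 kN·m

Resultant of the triangular load: ½ × 9.12 × 4.2 = 19.152 kN, acting at 2.9 m from O (one-third of the span from the peak).
ΣF_x = 0: O_x + 40 = 0 → O_x = -40.00 kN.
ΣF_y = 0: O_y − ½·9.12·4.2 − 80 = 0 → O_y = 99.15 kN.
ΣM about O: M_O + 161.7 − (½·9.12·4.2)·2.9 − 80·6.8 = 0 → M_O = 437.8 kN·m.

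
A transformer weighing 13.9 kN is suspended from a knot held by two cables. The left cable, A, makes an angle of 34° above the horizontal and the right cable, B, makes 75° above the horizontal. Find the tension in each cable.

ΣF_x = 0: −T_A·cos34° + T_B·cos75° = 0 → T_B = 3.20316·T_A.
ΣF_y = 0: T_A·sin34° + T_B·sin75° = 13.9.
Substitute: T_A·(0.559193 + 3.20316·0.965926) = 13.9 → T_A = 3.80487 ≈ 3.805 kN.
Then T_B = 3.20316 × 3.80487 = 12.19 kN.

T_A = 3.805 kN, T_B = 12.19 kN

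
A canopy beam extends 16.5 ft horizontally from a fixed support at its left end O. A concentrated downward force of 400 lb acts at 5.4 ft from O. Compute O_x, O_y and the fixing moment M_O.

ΣF_x = 0: O_x = 0.
ΣF_y = 0: O_y − 400 = 0 → O_y = 400.0 lb.
ΣM about O: M_O − 400·5.4 = 0 → M_O = 2160 lb·ft.

O_x = 0, O_y = 400.0 lb, M_O = 2160 lb·ft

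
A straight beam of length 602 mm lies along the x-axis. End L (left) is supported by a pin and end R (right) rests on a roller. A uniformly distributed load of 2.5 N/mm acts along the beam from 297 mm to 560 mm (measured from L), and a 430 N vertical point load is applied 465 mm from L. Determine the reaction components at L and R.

Resultant of the distributed load: 2.5 × 263 = 657.5 N at 428.5 mm from L.
ΣM about L: R_y·602 − (2.5·263)·428.5 − 430·465 = 0 → R_y = 481688.75/602 = 800.147 ≈ 800.1 N.
ΣF_y = 0: L_y + 800.147 − 2.5·263 − 430 = 0 → L_y = 287.4 N.
ΣF_x = 0: no horizontal applied forces, so L_x = 0.

L_x = 0, L_y = 287.4 N, R_y = 800.1 N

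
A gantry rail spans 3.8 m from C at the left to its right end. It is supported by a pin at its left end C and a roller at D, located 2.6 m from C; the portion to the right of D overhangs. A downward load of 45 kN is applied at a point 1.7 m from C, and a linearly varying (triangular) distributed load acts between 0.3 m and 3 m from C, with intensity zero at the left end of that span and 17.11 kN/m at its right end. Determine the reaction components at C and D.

C_x = 0, C_y = 20.02 kN, D_y = 48.08 kN

Resultant of the triangular load: ½ × 17.11 × 2.7 = 23.0985 kN, acting at 2.1 m from C (one-third of the span from the peak).
ΣM about C: D_y·2.6 − 45·1.7 − (½·17.11·2.7)·2.1 = 0 → D_y = 125.00685/2.6 = 48.0796 ≈ 48.08 kN.
ΣF_y = 0: C_y + 48.0796 − 45 − ½·17.11·2.7 = 0 → C_y = 20.02 kN.
ΣF_x = 0: no horizontal applied forces, so C_x = 0.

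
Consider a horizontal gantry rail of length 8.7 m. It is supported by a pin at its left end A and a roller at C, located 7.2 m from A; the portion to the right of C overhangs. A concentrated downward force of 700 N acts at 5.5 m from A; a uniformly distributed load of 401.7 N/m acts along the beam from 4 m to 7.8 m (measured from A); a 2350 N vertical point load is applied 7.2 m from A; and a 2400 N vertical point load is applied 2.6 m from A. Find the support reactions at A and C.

A_x = 0, A_y = 1974 N, C_y = 5002 N

Resultant of the distributed load: 401.7 × 3.8 = 1526.46 N at 5.9 m from A.
Taking moments about A: C_y·7.2 − 700·5.5 − (401.7·3.8)·5.9 − 2350·7.2 − 2400·2.6 = 0 → C_y = 36016.114/7.2 = 5002.24 ≈ 5002 N.
ΣF_y = 0: A_y + 5002.24 − 700 − 401.7·3.8 − 2350 − 2400 = 0 → A_y = 1974 N.
ΣF_x = 0: no horizontal applied forces, so A_x = 0.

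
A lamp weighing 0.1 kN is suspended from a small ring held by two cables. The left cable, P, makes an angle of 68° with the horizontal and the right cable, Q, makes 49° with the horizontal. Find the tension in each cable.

T_P = 0.07363 kN, T_Q = 0.04204 kN

ΣF_x = 0: −T_P·cos68° + T_Q·cos49° = 0 → T_Q = 0.570995·T_P.
ΣF_y = 0: T_P·sin68° + T_Q·sin49° = 0.1.
Substitute: T_P·(0.927184 + 0.570995·0.75471) = 0.1 → T_P = 0.0736312 ≈ 0.07363 kN.
Then T_Q = 0.570995 × 0.0736312 = 0.04204 kN.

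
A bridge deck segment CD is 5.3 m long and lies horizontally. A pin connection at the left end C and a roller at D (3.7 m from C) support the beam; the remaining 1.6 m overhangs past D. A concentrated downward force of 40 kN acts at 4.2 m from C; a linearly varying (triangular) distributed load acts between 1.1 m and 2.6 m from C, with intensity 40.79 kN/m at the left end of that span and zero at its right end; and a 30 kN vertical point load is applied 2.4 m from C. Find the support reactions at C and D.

C_x = 0, C_y = 22.50 kN, D_y = 78.09 kN

Resultant of the triangular load: ½ × 40.79 × 1.5 = 30.5925 kN, acting at 1.6 m from C (one-third of the span from the peak).
Moments about C: D_y·3.7 − 40·4.2 − (½·40.79·1.5)·1.6 − 30·2.4 = 0 → D_y = 288.948/3.7 = 78.0941 ≈ 78.09 kN.
ΣF_y = 0: C_y + 78.0941 − 40 − ½·40.79·1.5 − 30 = 0 → C_y = 22.50 kN.
ΣF_x = 0: no horizontal applied forces, so C_x = 0.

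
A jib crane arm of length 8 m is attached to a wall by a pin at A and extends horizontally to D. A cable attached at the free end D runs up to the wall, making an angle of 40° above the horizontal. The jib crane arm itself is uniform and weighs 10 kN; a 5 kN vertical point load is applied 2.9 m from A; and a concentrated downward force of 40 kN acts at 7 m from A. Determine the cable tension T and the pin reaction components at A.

ΣM about A: T·sin40°·8 − 10·4 − 5·2.9 − 40·7 = 0 → T = 334.5/(8·0.642788) = 65.0487 ≈ 65.05 kN.
ΣF_x = 0: A_x − T·cos40° = 0 → A_x = 65.0487 × 0.766044 = 49.83 kN.
ΣF_y = 0: A_y + T·sin40° − 10 − 5 − 40 = 0 → A_y = 55 − 65.0487 × 0.642788 = 13.19 kN.

T = 65.05 kN, A_x = 49.83 kN, A_y = 13.19 kN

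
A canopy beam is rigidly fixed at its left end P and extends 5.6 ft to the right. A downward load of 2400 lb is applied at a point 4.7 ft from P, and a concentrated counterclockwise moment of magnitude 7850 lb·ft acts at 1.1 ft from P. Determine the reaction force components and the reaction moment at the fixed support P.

ΣF_x = 0: P_x = 0.
ΣF_y = 0: P_y − 2400 = 0 → P_y = 2400 lb.
ΣM about P: M_P − 2400·4.7 + 7850 = 0 → M_P = 3430 lb·ft.

P_x = 0, P_y = 2400 lb, M_P = 3430 lb·ft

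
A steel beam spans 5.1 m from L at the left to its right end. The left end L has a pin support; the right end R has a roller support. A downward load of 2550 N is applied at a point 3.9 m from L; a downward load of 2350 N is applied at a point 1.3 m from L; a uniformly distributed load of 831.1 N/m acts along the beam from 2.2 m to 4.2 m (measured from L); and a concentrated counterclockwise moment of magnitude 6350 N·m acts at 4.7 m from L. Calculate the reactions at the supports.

L_x = 0, L_y = 4215 N, R_y = 2347 N

Resultant of the distributed load: 831.1 × 2 = 1662.2 N at 3.2 m from L.
Moments about L: R_y·5.1 − 2550·3.9 − 2350·1.3 − (831.1·2)·3.2 + 6350 = 0 → R_y = 11969.04/5.1 = 2346.87 ≈ 2347 N.
ΣF_y = 0: L_y + 2346.87 − 2550 − 2350 − 831.1·2 = 0 → L_y = 4215 N.
ΣF_x = 0: no horizontal applied forces, so L_x = 0.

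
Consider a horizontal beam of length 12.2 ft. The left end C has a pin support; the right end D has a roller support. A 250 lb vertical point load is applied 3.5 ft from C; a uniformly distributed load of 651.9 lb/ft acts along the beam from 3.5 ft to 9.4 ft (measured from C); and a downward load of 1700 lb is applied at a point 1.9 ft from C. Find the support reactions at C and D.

Resultant of the distributed load: 651.9 × 5.9 = 3846.21 lb at 6.45 ft from C.
ΣM about C: D_y·12.2 − 250·3.5 − (651.9·5.9)·6.45 − 1700·1.9 = 0 → D_y = 28913.0545/12.2 = 2369.92 ≈ 2370 lb.
ΣF_y = 0: C_y + 2369.92 − 250 − 651.9·5.9 − 1700 = 0 → C_y = 3426 lb.
ΣF_x = 0: no horizontal applied forces, so C_x = 0.

C_x = 0, C_y = 3426 lb, D_y = 2370 lb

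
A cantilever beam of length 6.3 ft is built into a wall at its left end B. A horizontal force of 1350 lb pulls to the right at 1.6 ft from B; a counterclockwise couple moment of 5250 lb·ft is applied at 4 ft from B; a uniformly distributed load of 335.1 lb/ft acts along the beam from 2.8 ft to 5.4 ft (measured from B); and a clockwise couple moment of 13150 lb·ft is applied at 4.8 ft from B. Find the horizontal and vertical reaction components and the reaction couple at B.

Resultant of the distributed load: 335.1 × 2.6 = 871.26 lb at 4.1 ft from B.
ΣF_x = 0: B_x + 1350 = 0 → B_x = -1350 lb.
ΣF_y = 0: B_y − 335.1·2.6 = 0 → B_y = 871.3 lb.
ΣM about B: M_B + 5250 − (335.1·2.6)·4.1 − 13150 = 0 → M_B = 11470 lb·ft.

B_x = -1350 lb, B_y = 871.3 lb, M_B = 11470 lb·ft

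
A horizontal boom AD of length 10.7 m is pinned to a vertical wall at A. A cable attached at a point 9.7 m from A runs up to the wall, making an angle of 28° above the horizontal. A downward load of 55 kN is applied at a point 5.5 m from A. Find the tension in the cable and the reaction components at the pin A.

T = 66.43 kN, A_x = 58.65 kN, A_y = 23.81 kN

ΣM about A: T·sin28°·9.7 − 55·5.5 = 0 → T = 302.5/(9.7·0.469472) = 66.4269 ≈ 66.43 kN.
ΣF_x = 0: A_x − T·cos28° = 0 → A_x = 66.4269 × 0.882948 = 58.65 kN.
ΣF_y = 0: A_y + T·sin28° − 55 = 0 → A_y = 55 − 66.4269 × 0.469472 = 23.81 kN.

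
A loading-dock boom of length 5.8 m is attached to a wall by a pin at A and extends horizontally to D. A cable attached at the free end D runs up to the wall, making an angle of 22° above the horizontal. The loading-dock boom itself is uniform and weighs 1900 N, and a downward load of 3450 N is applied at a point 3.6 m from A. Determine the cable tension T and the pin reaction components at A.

T = 8252 N, A_x = 7651 N, A_y = 2259 N

ΣM about A: T·sin22°·5.8 − 1900·2.9 − 3450·3.6 = 0 → T = 17930/(5.8·0.374607) = 8252.33 ≈ 8252 N.
ΣF_x = 0: A_x − T·cos22° = 0 → A_x = 8252.33 × 0.927184 = 7651 N.
ΣF_y = 0: A_y + T·sin22° − 1900 − 3450 = 0 → A_y = 5350 − 8252.33 × 0.374607 = 2259 N.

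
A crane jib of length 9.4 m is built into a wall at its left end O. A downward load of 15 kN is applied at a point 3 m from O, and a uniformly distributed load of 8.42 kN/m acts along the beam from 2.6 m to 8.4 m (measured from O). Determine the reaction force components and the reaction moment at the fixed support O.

O_x = 0, O_y = 63.84 kN, M_O = 313.6 kN·m

Resultant of the distributed load: 8.42 × 5.8 = 48.836 kN at 5.5 m from O.
ΣF_x = 0: O_x = 0.
ΣF_y = 0: O_y − 15 − 8.42·5.8 = 0 → O_y = 63.84 kN.
ΣM about O: M_O − 15·3 − (8.42·5.8)·5.5 = 0 → M_O = 313.6 kN·m.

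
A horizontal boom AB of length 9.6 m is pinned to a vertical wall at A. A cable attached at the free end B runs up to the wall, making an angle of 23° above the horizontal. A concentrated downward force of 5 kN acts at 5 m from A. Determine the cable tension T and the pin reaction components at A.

T = 6.665 kN, A_x = 6.135 kN, A_y = 2.396 kN

ΣM about A: T·sin23°·9.6 − 5·5 = 0 → T = 25/(9.6·0.390731) = 6.66486 ≈ 6.665 kN.
ΣF_x = 0: A_x − T·cos23° = 0 → A_x = 6.66486 × 0.920505 = 6.135 kN.
ΣF_y = 0: A_y + T·sin23° − 5 = 0 → A_y = 5 − 6.66486 × 0.390731 = 2.396 kN.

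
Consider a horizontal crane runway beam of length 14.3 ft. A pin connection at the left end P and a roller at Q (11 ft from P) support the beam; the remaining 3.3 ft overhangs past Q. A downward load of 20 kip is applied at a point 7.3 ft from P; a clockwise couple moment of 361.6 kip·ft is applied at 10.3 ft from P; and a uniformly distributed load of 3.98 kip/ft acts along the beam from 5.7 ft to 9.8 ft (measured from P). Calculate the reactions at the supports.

P_x = 0, P_y = -21.32 kip, Q_y = 57.64 kip

Resultant of the distributed load: 3.98 × 4.1 = 16.318 kip at 7.75 ft from P.
ΣM about P: Q_y·11 − 20·7.3 − 361.6 − (3.98·4.1)·7.75 = 0 → Q_y = 634.0645/11 = 57.6422 ≈ 57.64 kip.
ΣF_y = 0: P_y + 57.6422 − 20 − 3.98·4.1 = 0 → P_y = -21.32 kip.
ΣF_x = 0: no horizontal applied forces, so P_x = 0.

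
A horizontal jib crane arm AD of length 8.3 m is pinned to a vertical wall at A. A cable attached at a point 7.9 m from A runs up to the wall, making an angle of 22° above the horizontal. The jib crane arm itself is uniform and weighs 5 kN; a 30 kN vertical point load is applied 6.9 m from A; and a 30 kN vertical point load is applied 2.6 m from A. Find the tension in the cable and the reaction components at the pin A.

T = 103.3 kN, A_x = 95.79 kN, A_y = 26.30 kN

ΣM about A: T·sin22°·7.9 − 5·4.15 − 30·6.9 − 30·2.6 = 0 → T = 305.75/(7.9·0.374607) = 103.315 ≈ 103.3 kN.
ΣF_x = 0: A_x − T·cos22° = 0 → A_x = 103.315 × 0.927184 = 95.79 kN.
ΣF_y = 0: A_y + T·sin22° − 5 − 30 − 30 = 0 → A_y = 65 − 103.315 × 0.374607 = 26.30 kN.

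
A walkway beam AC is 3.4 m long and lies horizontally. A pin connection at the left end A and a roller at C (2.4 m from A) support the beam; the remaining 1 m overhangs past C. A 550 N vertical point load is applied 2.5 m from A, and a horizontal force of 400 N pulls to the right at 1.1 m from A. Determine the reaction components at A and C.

ΣM about A: C_y·2.4 − 550·2.5 = 0 → C_y = 1375/2.4 = 572.917 ≈ 572.9 N.
ΣF_y = 0: A_y + 572.917 − 550 = 0 → A_y = -22.92 N.
ΣF_x = 0: A_x + 400 = 0 → A_x = -400.0 N.

A_x = -400.0 N, A_y = -22.92 N, C_y = 572.9 N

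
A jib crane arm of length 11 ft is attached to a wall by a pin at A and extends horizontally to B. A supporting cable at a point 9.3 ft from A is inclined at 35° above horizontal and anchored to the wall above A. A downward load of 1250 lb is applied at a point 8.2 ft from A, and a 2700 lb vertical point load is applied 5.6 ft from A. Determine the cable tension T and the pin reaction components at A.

T = 4756 lb, A_x = 3896 lb, A_y = 1222 lb

ΣM about A: T·sin35°·9.3 − 1250·8.2 − 2700·5.6 = 0 → T = 25370/(9.3·0.573576) = 4756.05 ≈ 4756 lb.
ΣF_x = 0: A_x − T·cos35° = 0 → A_x = 4756.05 × 0.819152 = 3896 lb.
ΣF_y = 0: A_y + T·sin35° − 1250 − 2700 = 0 → A_y = 3950 − 4756.05 × 0.573576 = 1222 lb.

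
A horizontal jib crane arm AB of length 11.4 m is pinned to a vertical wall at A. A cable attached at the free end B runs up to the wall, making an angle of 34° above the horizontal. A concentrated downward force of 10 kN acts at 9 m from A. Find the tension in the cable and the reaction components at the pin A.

T = 14.12 kN, A_x = 11.70 kN, A_y = 2.105 kN

ΣM about A: T·sin34°·11.4 − 10·9 = 0 → T = 90/(11.4·0.559193) = 14.1181 ≈ 14.12 kN.
ΣF_x = 0: A_x − T·cos34° = 0 → A_x = 14.1181 × 0.829038 = 11.70 kN.
ΣF_y = 0: A_y + T·sin34° − 10 = 0 → A_y = 10 − 14.1181 × 0.559193 = 2.105 kN.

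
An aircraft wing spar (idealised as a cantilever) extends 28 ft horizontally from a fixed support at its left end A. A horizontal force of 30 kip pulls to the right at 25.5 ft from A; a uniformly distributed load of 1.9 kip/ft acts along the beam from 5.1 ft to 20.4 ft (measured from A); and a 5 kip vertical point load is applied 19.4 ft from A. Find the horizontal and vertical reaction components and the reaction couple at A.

A_x = -30.00 kip, A_y = 34.07 kip, M_A = 467.6 kip·ft

Resultant of the distributed load: 1.9 × 15.3 = 29.07 kip at 12.75 ft from A.
ΣF_x = 0: A_x + 30 = 0 → A_x = -30.00 kip.
ΣF_y = 0: A_y − 1.9·15.3 − 5 = 0 → A_y = 34.07 kip.
ΣM about A: M_A − (1.9·15.3)·12.75 − 5·19.4 = 0 → M_A = 467.6 kip·ft.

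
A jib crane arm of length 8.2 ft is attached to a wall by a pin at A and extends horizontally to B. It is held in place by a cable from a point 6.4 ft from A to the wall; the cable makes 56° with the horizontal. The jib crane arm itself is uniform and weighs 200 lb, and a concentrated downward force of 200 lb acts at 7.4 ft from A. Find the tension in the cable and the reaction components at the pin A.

ΣM about A: T·sin56°·6.4 − 200·4.1 − 200·7.4 = 0 → T = 2300/(6.4·0.829038) = 433.484 ≈ 433.5 lb.
ΣF_x = 0: A_x − T·cos56° = 0 → A_x = 433.484 × 0.559193 = 242.4 lb.
ΣF_y = 0: A_y + T·sin56° − 200 − 200 = 0 → A_y = 400 − 433.484 × 0.829038 = 40.63 lb.

T = 433.5 lb, A_x = 242.4 lb, A_y = 40.63 lb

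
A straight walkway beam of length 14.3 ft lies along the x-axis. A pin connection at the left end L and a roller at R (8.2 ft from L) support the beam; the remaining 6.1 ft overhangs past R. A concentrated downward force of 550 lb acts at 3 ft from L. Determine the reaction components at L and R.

L_x = 0, L_y = 348.8 lb, R_y = 201.2 lb

Moments about L: R_y·8.2 − 550·3 = 0 → R_y = 1650/8.2 = 201.22 ≈ 201.2 lb.
ΣF_y = 0: L_y + 201.22 − 550 = 0 → L_y = 348.8 lb.
ΣF_x = 0: no horizontal applied forces, so L_x = 0.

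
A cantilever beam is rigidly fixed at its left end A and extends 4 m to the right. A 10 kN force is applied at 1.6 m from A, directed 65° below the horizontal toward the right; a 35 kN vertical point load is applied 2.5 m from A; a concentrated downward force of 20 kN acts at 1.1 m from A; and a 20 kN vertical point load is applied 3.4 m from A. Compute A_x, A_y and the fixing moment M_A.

A_x = -4.226 kN, A_y = 84.06 kN, M_A = 192.0 kN·m

ΣF_x = 0: A_x + 10·cos65° = 0 → A_x = -4.226 kN.
ΣF_y = 0: A_y − 10·sin65° − 35 − 20 − 20 = 0 → A_y = 84.06 kN.
ΣM about A: M_A − 10·sin65°·1.6 − 35·2.5 − 20·1.1 − 20·3.4 = 0 → M_A = 192.0 kN·m.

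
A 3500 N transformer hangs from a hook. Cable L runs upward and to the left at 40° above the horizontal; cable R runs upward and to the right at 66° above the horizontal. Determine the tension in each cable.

T_L = 1481 N, T_R = 2789 N

ΣF_x = 0: −T_L·cos40° + T_R·cos66° = 0 → T_R = 1.88339·T_L.
ΣF_y = 0: T_L·sin40° + T_R·sin66° = 3500.
Substitute: T_L·(0.642788 + 1.88339·0.913545) = 3500 → T_L = 1480.95 ≈ 1481 N.
Then T_R = 1.88339 × 1480.95 = 2789 N.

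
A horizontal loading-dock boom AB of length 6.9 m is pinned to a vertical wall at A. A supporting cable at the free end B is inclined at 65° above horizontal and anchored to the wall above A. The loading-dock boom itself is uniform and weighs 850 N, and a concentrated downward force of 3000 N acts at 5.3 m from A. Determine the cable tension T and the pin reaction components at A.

T = 3012 N, A_x = 1273 N, A_y = 1121 N

ΣM about A: T·sin65°·6.9 − 850·3.45 − 3000·5.3 = 0 → T = 18832.5/(6.9·0.906308) = 3011.5 ≈ 3012 N.
ΣF_x = 0: A_x − T·cos65° = 0 → A_x = 3011.5 × 0.422618 = 1273 N.
ΣF_y = 0: A_y + T·sin65° − 850 − 3000 = 0 → A_y = 3850 − 3011.5 × 0.906308 = 1121 N.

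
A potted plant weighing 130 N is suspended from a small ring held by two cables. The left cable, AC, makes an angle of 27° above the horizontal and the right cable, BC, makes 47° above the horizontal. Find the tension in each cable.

ΣF_x = 0: −T_AC·cos27° + T_BC·cos47° = 0 → T_BC = 1.30646·T_AC.
ΣF_y = 0: T_AC·sin27° + T_BC·sin47° = 130.
Substitute: T_AC·(0.45399 + 1.30646·0.731354) = 130 → T_AC = 92.2329 ≈ 92.23 N.
Then T_BC = 1.30646 × 92.2329 = 120.5 N.

T_AC = 92.23 N, T_BC = 120.5 N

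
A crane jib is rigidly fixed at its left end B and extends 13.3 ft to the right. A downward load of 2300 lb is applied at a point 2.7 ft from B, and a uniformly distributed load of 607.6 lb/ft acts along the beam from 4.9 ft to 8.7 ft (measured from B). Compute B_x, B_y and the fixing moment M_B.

Resultant of the distributed load: 607.6 × 3.8 = 2308.88 lb at 6.8 ft from B.
ΣF_x = 0: B_x = 0.
ΣF_y = 0: B_y − 2300 − 607.6·3.8 = 0 → B_y = 4609 lb.
ΣM about B: M_B − 2300·2.7 − (607.6·3.8)·6.8 = 0 → M_B = 21910 lb·ft.

B_x = 0, B_y = 4609 lb, M_B = 21910 lb·ft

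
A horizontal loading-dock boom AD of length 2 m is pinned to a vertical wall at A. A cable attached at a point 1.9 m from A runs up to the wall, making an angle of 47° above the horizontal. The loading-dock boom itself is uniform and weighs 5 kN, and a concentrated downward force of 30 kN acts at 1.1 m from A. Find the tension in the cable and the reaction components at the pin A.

ΣM about A: T·sin47°·1.9 − 5·1 − 30·1.1 = 0 → T = 38/(1.9·0.731354) = 27.3465 ≈ 27.35 kN.
ΣF_x = 0: A_x − T·cos47° = 0 → A_x = 27.3465 × 0.681998 = 18.65 kN.
ΣF_y = 0: A_y + T·sin47° − 5 − 30 = 0 → A_y = 35 − 27.3465 × 0.731354 = 15.00 kN.

T = 27.35 kN, A_x = 18.65 kN, A_y = 15.00 kN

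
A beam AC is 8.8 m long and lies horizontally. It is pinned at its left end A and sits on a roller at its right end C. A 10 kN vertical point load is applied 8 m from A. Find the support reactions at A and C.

Taking moments about A: C_y·8.8 − 10·8 = 0 → C_y = 80/8.8 = 9.09091 ≈ 9.091 kN.
ΣF_y = 0: A_y + 9.09091 − 10 = 0 → A_y = 0.9091 kN.
ΣF_x = 0: no horizontal applied forces, so A_x = 0.

A_x = 0, A_y = 0.9091 kN, C_y = 9.091 kN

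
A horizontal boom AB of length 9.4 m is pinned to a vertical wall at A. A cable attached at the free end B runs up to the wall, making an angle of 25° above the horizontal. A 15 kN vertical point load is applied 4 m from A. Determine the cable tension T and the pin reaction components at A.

T = 15.10 kN, A_x = 13.69 kN, A_y = 8.617 kN

ΣM about A: T·sin25°·9.4 − 15·4 = 0 → T = 60/(9.4·0.422618) = 15.1034 ≈ 15.10 kN.
ΣF_x = 0: A_x − T·cos25° = 0 → A_x = 15.1034 × 0.906308 = 13.69 kN.
ΣF_y = 0: A_y + T·sin25° − 15 = 0 → A_y = 15 − 15.1034 × 0.422618 = 8.617 kN.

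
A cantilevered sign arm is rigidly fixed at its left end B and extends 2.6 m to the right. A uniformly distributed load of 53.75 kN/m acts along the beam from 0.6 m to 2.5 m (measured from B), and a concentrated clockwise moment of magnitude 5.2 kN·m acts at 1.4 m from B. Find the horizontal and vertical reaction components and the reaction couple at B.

Resultant of the distributed load: 53.75 × 1.9 = 102.125 kN at 1.55 m from B.
ΣF_x = 0: B_x = 0.
ΣF_y = 0: B_y − 53.75·1.9 = 0 → B_y = 102.1 kN.
ΣM about B: M_B − (53.75·1.9)·1.55 − 5.2 = 0 → M_B = 163.5 kN·m.

B_x = 0, B_y = 102.1 kN, M_B = 163.5 kN·m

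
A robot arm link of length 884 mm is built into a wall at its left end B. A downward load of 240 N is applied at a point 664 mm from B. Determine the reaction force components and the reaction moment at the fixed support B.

ΣF_x = 0: B_x = 0.
ΣF_y = 0: B_y − 240 = 0 → B_y = 240.0 N.
ΣM about B: M_B − 240·664 = 0 → M_B = 159400 N·mm.

B_x = 0, B_y = 240.0 N, M_B = 159400 N·mm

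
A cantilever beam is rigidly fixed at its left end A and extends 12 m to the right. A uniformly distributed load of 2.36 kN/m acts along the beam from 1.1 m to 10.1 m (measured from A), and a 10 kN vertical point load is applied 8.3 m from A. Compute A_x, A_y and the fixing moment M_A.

A_x = 0, A_y = 31.24 kN, M_A = 201.9 kN·m

Resultant of the distributed load: 2.36 × 9 = 21.24 kN at 5.6 m from A.
ΣF_x = 0: A_x = 0.
ΣF_y = 0: A_y − 2.36·9 − 10 = 0 → A_y = 31.24 kN.
ΣM about A: M_A − (2.36·9)·5.6 − 10·8.3 = 0 → M_A = 201.9 kN·m.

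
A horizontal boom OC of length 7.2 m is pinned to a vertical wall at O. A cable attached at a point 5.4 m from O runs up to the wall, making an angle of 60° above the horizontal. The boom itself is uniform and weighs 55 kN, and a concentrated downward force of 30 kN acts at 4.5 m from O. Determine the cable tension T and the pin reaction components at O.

T = 71.21 kN, O_x = 35.60 kN, O_y = 23.33 kN

ΣM about O: T·sin60°·5.4 − 55·3.6 − 30·4.5 = 0 → T = 333/(5.4·0.866025) = 71.2066 ≈ 71.21 kN.
ΣF_x = 0: O_x − T·cos60° = 0 → O_x = 71.2066 × 0.5 = 35.60 kN.
ΣF_y = 0: O_y + T·sin60° − 55 − 30 = 0 → O_y = 85 − 71.2066 × 0.866025 = 23.33 kN.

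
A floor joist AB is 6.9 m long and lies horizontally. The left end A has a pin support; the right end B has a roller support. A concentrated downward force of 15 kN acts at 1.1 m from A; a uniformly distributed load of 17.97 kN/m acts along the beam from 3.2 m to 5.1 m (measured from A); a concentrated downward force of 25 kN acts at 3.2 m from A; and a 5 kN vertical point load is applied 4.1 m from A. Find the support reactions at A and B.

A_x = 0, A_y = 41.65 kN, B_y = 37.49 kN

Resultant of the distributed load: 17.97 × 1.9 = 34.143 kN at 4.15 m from A.
Taking moments about A: B_y·6.9 − 15·1.1 − (17.97·1.9)·4.15 − 25·3.2 − 5·4.1 = 0 → B_y = 258.69345/6.9 = 37.4918 ≈ 37.49 kN.
ΣF_y = 0: A_y + 37.4918 − 15 − 17.97·1.9 − 25 − 5 = 0 → A_y = 41.65 kN.
ΣF_x = 0: no horizontal applied forces, so A_x = 0.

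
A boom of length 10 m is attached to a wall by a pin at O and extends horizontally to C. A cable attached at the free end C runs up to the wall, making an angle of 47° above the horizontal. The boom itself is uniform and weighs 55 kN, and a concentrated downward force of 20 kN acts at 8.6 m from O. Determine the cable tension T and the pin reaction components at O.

T = 61.12 kN, O_x = 41.68 kN, O_y = 30.30 kN

ΣM about O: T·sin47°·10 − 55·5 − 20·8.6 = 0 → T = 447/(10·0.731354) = 61.1195 ≈ 61.12 kN.
ΣF_x = 0: O_x − T·cos47° = 0 → O_x = 61.1195 × 0.681998 = 41.68 kN.
ΣF_y = 0: O_y + T·sin47° − 55 − 20 = 0 → O_y = 75 − 61.1195 × 0.731354 = 30.30 kN.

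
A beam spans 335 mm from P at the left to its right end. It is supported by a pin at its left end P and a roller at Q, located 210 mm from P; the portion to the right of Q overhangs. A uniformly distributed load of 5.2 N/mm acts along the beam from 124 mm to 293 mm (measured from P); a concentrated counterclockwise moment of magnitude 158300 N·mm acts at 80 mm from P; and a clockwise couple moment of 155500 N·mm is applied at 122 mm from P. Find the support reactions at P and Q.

P_x = 0, P_y = 19.61 N, Q_y = 859.2 N

Resultant of the distributed load: 5.2 × 169 = 878.8 N at 208.5 mm from P.
Taking moments about P: Q_y·210 − (5.2·169)·208.5 + 158300 − 155500 = 0 → Q_y = 180429.8/210 = 859.19 ≈ 859.2 N.
ΣF_y = 0: P_y + 859.19 − 5.2·169 = 0 → P_y = 19.61 N.
ΣF_x = 0: no horizontal applied forces, so P_x = 0.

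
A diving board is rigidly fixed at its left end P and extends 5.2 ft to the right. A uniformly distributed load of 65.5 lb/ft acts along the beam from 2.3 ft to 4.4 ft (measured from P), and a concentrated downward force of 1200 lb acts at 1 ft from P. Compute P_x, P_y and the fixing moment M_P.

P_x = 0, P_y = 1338 lb, M_P = 1661 lb·ft

Resultant of the distributed load: 65.5 × 2.1 = 137.55 lb at 3.35 ft from P.
ΣF_x = 0: P_x = 0.
ΣF_y = 0: P_y − 65.5·2.1 − 1200 = 0 → P_y = 1338 lb.
ΣM about P: M_P − (65.5·2.1)·3.35 − 1200·1 = 0 → M_P = 1661 lb·ft.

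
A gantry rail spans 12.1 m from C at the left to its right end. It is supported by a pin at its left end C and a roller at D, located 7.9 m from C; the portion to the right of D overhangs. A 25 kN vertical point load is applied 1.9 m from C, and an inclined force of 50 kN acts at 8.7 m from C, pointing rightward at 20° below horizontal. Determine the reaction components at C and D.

Moments about C: D_y·7.9 − 25·1.9 − 50·sin20°·8.7 = 0 → D_y = 196.279/7.9 = 24.8454 ≈ 24.85 kN.
ΣF_y = 0: C_y + 24.8454 − 25 − 50·sin20° = 0 → C_y = 17.26 kN.
ΣF_x = 0: C_x + 50·cos20° = 0 → C_x = -46.98 kN.

C_x = -46.98 kN, C_y = 17.26 kN, D_y = 24.85 kN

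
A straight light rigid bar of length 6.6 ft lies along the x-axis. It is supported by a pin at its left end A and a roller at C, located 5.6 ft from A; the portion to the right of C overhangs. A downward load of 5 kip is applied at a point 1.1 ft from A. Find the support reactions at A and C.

A_x = 0, A_y = 4.018 kip, C_y = 0.9821 kip

Moments about A: C_y·5.6 − 5·1.1 = 0 → C_y = 5.5/5.6 = 0.982143 ≈ 0.9821 kip.
ΣF_y = 0: A_y + 0.982143 − 5 = 0 → A_y = 4.018 kip.
ΣF_x = 0: no horizontal applied forces, so A_x = 0.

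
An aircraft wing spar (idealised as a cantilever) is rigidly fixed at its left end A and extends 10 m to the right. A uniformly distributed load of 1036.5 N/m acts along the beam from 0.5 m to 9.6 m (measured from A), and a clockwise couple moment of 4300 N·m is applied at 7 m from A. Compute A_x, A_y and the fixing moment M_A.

Resultant of the distributed load: 1036.5 × 9.1 = 9432.15 N at 5.05 m from A.
ΣF_x = 0: A_x = 0.
ΣF_y = 0: A_y − 1036.5·9.1 = 0 → A_y = 9432 N.
ΣM about A: M_A − (1036.5·9.1)·5.05 − 4300 = 0 → M_A = 51930 N·m.

A_x = 0, A_y = 9432 N, M_A = 51930 N·m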